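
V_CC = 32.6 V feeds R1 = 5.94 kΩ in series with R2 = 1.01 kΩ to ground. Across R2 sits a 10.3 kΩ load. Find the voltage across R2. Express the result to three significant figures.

V_out ≈ 4.37 V

The load sits in parallel with R2, giving an effective lower resistance R2' = R2·R_L/(R2+R_L) = 0.9198 kΩ.
Then V_out = V_CC · R2'/(R1 + R2') = 32.6 × 0.9198/6.860 = 4.371 V.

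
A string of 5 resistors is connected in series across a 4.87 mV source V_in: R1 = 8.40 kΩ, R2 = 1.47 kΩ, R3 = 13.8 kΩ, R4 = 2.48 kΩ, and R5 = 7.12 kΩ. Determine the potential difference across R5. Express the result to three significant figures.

V ≈ 1.04 mV

Series total: ΣR = 8.40 + 1.47 + 13.8 + 2.48 + 7.12 = 33.27 kΩ.
By the voltage-divider rule, V = 4.87 × 7.120/33.27 = 1.042 mV.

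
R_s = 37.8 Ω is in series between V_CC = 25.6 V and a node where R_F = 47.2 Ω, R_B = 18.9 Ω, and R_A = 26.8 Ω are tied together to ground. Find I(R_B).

I ≈ 0.260 A

Combine the parallel branches: R_p = (1/47.2 + 1/18.9 + 1/26.8)⁻¹ = 8.976 Ω.
Node voltage V_A = V_CC · R_p/(R_s + R_p) = 25.6 × 0.1919 = 4.912 V.
I(R_B) = V_A / R_B = 4.912/18.9 = 0.2599 A.
(Equivalently: I_total = 0.5473 A, then current-divider fraction G_k/ΣG = 0.4749.)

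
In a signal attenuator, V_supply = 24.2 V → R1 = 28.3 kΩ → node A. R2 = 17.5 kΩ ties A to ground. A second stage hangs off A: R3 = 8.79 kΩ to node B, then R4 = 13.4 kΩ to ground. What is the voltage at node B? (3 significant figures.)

The second stage (R3 + R4 = 22.19 kΩ) loads node A in parallel with R2.
R2 ‖ (R3+R4) = 9.784 kΩ.
So V_A = 24.2 × 0.2569 = 6.217 V.
Stage 2 is unloaded, so V_B = V_A · R4/(R3+R4) = 6.217 × 13.4/22.19 = 3.754 V.

V_B ≈ 3.75 V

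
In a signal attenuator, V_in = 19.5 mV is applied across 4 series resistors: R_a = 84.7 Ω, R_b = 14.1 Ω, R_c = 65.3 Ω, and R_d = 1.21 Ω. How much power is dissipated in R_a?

The common current is I = 19.5/165.3 = 0.1180 mA.
V(R_a) = I·R = 9.991 mV; P = V·I = 9.991 × 0.1180 = 1.179 µW.

P ≈ 1.18 µW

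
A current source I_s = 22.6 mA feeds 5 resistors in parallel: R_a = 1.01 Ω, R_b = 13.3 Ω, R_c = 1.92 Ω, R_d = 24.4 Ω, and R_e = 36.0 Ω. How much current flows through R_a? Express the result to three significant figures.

I ≈ 13.5 mA

Conductances: ΣG = 1/1.01 + 1/13.3 + 1/1.92 + 1/24.4 + 1/36.0 = 1.655 (1/Ω).
Current divider: I(R_a) = I_s · G_k/ΣG = 22.6 × (0.9901/1.655) = 22.6 × 0.5983 = 13.52 mA.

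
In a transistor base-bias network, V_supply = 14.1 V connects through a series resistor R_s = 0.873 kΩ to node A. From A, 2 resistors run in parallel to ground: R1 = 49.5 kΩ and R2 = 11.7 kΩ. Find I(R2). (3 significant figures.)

I ≈ 1.10 mA

Equivalent of the parallel group: R_p = 9.463 kΩ.
V_A by voltage divider: V_A = 14.1 × 9.463/(0.873 + 9.463) = 12.91 V.
I(R2) = V_A / R2 = 12.91/11.7 = 1.103 mA.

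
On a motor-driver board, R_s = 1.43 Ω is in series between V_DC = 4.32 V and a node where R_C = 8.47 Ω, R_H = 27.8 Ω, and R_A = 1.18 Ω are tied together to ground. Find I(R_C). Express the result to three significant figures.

I ≈ 0.210 A

Equivalent of the parallel group: R_p = 0.9985 Ω.
Node voltage V_A = V_DC · R_p/(R_s + R_p) = 4.32 × 0.4112 = 1.776 V.
I(R_C) = V_A / R_C = 1.776/8.47 = 0.2097 A.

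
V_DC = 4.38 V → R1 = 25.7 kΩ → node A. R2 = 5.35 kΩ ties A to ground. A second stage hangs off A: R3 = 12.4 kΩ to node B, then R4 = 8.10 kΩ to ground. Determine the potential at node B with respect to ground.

Node A sees R2 in parallel with the series input of stage 2, R3 + R4 = 20.50 kΩ.
R2 ‖ (R3+R4) = 4.243 kΩ.
V_A = 4.38 × 4.243/(25.7 + 4.243) = 0.6206 V.
V_B = V_A × 0.3951 = 0.2452 V.

V_B ≈ 0.245 V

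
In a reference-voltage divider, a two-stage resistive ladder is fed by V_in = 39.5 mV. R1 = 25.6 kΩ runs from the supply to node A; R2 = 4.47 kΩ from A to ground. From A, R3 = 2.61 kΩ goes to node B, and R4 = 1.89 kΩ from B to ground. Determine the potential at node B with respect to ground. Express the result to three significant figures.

V_B ≈ 1.34 mV

The second stage (R3 + R4 = 4.500 kΩ) loads node A in parallel with R2.
R2 ‖ (R3+R4) = 2.242 kΩ.
First divider: V_A = V_in · 2.242/(25.6 + 2.242) = 3.181 mV.
Stage 2 is unloaded, so V_B = V_A · R4/(R3+R4) = 3.181 × 1.89/4.500 = 1.336 mV.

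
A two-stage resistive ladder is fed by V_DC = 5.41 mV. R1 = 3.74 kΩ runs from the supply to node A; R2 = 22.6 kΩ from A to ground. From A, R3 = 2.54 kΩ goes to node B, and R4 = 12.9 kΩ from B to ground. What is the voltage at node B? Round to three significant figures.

V_B ≈ 3.21 mV

The second stage (R3 + R4 = 15.44 kΩ) loads node A in parallel with R2.
R2 ‖ (R3+R4) = 9.173 kΩ.
V_A = 5.41 × 9.173/(3.74 + 9.173) = 3.843 mV.
Stage 2 is unloaded, so V_B = V_A · R4/(R3+R4) = 3.843 × 12.9/15.44 = 3.211 mV.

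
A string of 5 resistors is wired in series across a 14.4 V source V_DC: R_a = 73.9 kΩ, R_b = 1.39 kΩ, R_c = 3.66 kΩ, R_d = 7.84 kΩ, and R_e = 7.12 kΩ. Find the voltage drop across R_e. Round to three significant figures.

V ≈ 1.09 V

ΣR = 73.9 + 1.39 + 3.66 + 7.84 + 7.12 = 93.91 kΩ.
By the voltage-divider rule, V = 14.4 × 7.120/93.91 = 1.092 V.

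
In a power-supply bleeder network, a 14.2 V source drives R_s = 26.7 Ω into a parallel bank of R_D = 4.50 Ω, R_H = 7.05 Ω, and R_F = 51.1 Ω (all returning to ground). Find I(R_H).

Parallel bank: R_p = 1/(1/4.50 + 1/7.05 + 1/51.1) = 2.607 Ω.
V_A = 14.2 × 2.607/29.31 = 1.263 V.
Branch current I = V_A/R_H = 1.263/7.05 = 0.1791 A.

I ≈ 0.179 A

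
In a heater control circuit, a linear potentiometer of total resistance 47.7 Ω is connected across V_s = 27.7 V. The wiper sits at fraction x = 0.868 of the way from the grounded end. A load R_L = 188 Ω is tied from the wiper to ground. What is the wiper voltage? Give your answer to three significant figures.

V_out ≈ 23.4 V

Lower segment x·R_p = 41.40 Ω; upper segment (1−x)·R_p = 6.296 Ω.
R_L loads the lower segment: effective lower R = 33.93 Ω.
Then V_out = V_s · 33.93/(6.296 + 33.93) = 23.36 V.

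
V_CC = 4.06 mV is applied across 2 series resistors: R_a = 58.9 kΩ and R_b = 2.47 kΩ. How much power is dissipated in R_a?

P ≈ 0.258 nW

Series current I = V_CC/ΣR = 4.06/61.37 = 0.06616 µA.
V(R_a) = I·R = 3.897 mV; P = V·I = 3.897 × 0.06616 = 0.2578 nW.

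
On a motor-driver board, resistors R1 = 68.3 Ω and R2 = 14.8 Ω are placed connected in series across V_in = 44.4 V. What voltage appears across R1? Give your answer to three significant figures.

ΣR = 68.3 + 14.8 = 83.10 Ω.
V = V_in · R/ΣR = 44.4 × 0.8219 = 36.49 V.

V ≈ 36.5 V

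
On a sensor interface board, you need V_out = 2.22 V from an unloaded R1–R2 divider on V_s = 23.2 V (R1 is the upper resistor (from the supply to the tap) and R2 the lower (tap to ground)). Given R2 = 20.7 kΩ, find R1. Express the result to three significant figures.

The divider ratio is R2/(R1+R2) = 2.22/23.2 = 0.09569.
Rearranging, R1 = R2·(1−k)/k = 20.7 × 9.450 = 195.6 kΩ.

R1 ≈ 196 kΩ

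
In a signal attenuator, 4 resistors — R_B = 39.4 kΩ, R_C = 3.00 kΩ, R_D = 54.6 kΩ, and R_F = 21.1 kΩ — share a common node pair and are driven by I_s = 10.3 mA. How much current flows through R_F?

I ≈ 1.15 mA

ΣG = 1/39.4 + 1/3.00 + 1/54.6 + 1/21.1 = 0.4244.
R_F takes the fraction G_k/ΣG = 0.04739/0.4244 = 0.1117, so I = 10.3 × 0.1117 = 1.150 mA.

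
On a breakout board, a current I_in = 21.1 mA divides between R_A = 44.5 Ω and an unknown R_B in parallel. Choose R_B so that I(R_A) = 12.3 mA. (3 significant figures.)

R_B ≈ 62.2 Ω

In a two-way split, I_A/I_in = R_B/(R_A + R_B).
With f = 0.5829, R_B = R_A · f/(1−f) = 44.5 × 1.398 = 62.20 Ω.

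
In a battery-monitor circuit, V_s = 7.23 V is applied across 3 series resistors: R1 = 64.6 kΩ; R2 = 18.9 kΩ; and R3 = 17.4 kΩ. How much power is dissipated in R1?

P ≈ 0.332 mW

Series current I = V_s/ΣR = 7.23/100.9 = 0.07166 mA.
P(R1) = I²·R1 = (0.07166)² × 64.6 = 0.3317 mW.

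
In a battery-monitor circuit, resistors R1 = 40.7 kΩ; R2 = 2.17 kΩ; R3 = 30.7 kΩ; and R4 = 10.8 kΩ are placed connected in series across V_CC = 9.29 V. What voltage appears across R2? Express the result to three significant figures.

V ≈ 0.239 V

Series total: ΣR = 40.7 + 2.17 + 30.7 + 10.8 = 84.37 kΩ.
V = V_CC · R/ΣR = 9.29 × 0.02572 = 0.2389 V.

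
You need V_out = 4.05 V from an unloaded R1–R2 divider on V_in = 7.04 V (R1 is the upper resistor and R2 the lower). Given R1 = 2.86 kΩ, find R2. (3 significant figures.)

Required fraction k = V_out/V_in = 0.5753.
R2 = R1 · 0.5753/(1 − 0.5753) = 3.874 kΩ.

R2 ≈ 3.87 kΩ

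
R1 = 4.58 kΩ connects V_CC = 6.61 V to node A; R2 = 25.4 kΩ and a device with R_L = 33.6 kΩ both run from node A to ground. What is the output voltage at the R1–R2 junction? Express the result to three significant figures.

R2 ‖ R_L = (25.4 × 33.6)/(25.4 + 33.6) = 14.47 kΩ.
Then V_out = V_CC · R2'/(R1 + R2') = 6.61 × 14.47/19.05 = 5.020 V.
(Unloaded it would be 5.60 V; the load pulls it down.)

V_out ≈ 5.02 V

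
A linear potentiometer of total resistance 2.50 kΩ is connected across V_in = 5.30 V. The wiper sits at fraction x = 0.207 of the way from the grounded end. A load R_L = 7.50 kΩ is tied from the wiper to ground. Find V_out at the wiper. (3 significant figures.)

V_out ≈ 1.04 V

Split the track: R_lower = x·R_p = 0.5175 kΩ, R_upper = (1−x)·R_p = 1.983 kΩ.
(x·R_p) ‖ R_L = 0.4841 kΩ.
V_out = 5.30 × 0.4841/(1.983 + 0.4841) = 1.040 V.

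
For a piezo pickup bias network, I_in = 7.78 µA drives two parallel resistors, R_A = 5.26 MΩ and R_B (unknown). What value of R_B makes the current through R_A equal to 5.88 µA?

Two-branch current divider: I_A = I_in · R_B/(R_A + R_B).
With f = 0.7558, R_B = R_A · f/(1−f) = 5.26 × 3.095 = 16.28 MΩ.

R_B ≈ 16.3 MΩ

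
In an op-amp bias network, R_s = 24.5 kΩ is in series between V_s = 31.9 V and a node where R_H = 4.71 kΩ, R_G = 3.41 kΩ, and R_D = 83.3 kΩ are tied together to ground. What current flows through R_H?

I ≈ 0.495 mA

Equivalent of the parallel group: R_p = 1.932 kΩ.
V_A = 31.9 × 1.932/26.43 = 2.332 V.
Branch current I = V_A/R_H = 2.332/4.71 = 0.4951 mA.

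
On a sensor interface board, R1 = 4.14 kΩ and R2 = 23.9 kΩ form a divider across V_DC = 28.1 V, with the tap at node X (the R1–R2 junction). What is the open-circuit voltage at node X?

With X open, the divider is unloaded: V_th = 28.1 × 23.9/28.04 = 23.95 V.

V_th ≈ 24.0 V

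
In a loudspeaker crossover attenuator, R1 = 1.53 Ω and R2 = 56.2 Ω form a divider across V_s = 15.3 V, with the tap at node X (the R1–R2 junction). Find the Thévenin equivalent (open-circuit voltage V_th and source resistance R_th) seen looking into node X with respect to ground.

V_th ≈ 14.9 V, R_th ≈ 1.49 Ω

With X open, the divider is unloaded: V_th = 15.3 × 56.2/57.73 = 14.89 V.
Looking into X with the source shorted: R_th = R1·R2/(R1+R2) = 1.530 × 56.2/57.73 = 1.489 Ω.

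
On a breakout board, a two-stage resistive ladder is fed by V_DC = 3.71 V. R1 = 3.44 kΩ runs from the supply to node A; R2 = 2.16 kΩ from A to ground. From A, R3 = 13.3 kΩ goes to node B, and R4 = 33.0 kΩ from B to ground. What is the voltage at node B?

Looking into the second stage from A: R3 + R4 = 46.30 kΩ appears in parallel with R2.
R2 ‖ (R3+R4) = 2.064 kΩ.
V_A = 3.71 × 2.064/(3.44 + 2.064) = 1.391 V.
Stage 2 is unloaded, so V_B = V_A · R4/(R3+R4) = 1.391 × 33.0/46.30 = 0.9915 V.

V_B ≈ 0.992 V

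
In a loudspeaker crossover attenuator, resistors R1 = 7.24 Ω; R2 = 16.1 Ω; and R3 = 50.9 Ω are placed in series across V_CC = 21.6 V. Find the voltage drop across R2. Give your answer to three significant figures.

Total series resistance ΣR = 7.24 + 16.1 + 50.9 = 74.24 Ω.
By the voltage-divider rule, V = 21.6 × 16.10/74.24 = 4.684 V.

V ≈ 4.68 V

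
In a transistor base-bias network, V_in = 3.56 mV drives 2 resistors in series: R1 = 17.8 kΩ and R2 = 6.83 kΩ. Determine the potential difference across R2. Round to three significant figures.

V ≈ 0.987 mV

Series total: ΣR = 17.8 + 6.83 = 24.63 kΩ.
Voltage divider: V = V_in · (6.830 / 24.63) = 3.56 × 0.2773 = 0.9872 mV.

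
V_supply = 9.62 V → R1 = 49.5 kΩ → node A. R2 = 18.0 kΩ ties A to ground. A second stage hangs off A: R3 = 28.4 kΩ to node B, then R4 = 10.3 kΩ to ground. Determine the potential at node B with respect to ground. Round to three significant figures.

The second stage (R3 + R4 = 38.70 kΩ) loads node A in parallel with R2.
Effective lower resistance at A: R2 ‖ 38.70 = 12.29 kΩ.
First divider: V_A = V_supply · 12.29/(49.5 + 12.29) = 1.913 V.
Then the unloaded second divider: V_B = V_A × R4/(R3+R4) = 1.913 × 0.2661 = 0.5091 V.

V_B ≈ 0.509 V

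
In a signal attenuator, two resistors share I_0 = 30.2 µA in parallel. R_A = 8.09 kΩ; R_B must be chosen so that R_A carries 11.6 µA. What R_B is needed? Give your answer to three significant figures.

R_B ≈ 5.05 kΩ

The fraction through R_A equals R_B/(R_A+R_B).
With f = 0.3841, R_B = R_A · f/(1−f) = 8.09 × 0.6237 = 5.045 kΩ.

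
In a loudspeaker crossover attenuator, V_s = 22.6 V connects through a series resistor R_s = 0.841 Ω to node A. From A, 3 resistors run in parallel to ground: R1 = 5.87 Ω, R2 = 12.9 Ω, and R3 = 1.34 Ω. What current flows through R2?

Combine the parallel branches: R_p = (1/5.87 + 1/12.9 + 1/1.34)⁻¹ = 1.006 Ω.
Node voltage V_A = V_s · R_p/(R_s + R_p) = 22.6 × 0.5446 = 12.31 V.
Branch current I = V_A/R2 = 12.31/12.9 = 0.9542 A.

I ≈ 0.954 A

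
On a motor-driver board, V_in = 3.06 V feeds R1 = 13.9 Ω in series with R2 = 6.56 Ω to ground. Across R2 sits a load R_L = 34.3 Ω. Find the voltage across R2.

V_out ≈ 0.868 V

The load sits in parallel with R2, giving an effective lower resistance R2' = R2·R_L/(R2+R_L) = 5.507 Ω.
Voltage divider with the loaded lower leg: V_out = 3.06 × 5.507/(13.9 + 5.507) = 3.06 × 0.2838 = 0.8683 V.
(Unloaded it would be 0.981 V; the load pulls it down.)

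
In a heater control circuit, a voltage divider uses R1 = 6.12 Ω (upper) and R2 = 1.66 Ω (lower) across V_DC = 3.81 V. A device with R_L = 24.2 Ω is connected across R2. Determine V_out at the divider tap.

V_out ≈ 0.771 V

The load sits in parallel with R2, giving an effective lower resistance R2' = R2·R_L/(R2+R_L) = 1.553 Ω.
Voltage divider with the loaded lower leg: V_out = 3.81 × 1.553/(6.12 + 1.553) = 3.81 × 0.2024 = 0.7713 V.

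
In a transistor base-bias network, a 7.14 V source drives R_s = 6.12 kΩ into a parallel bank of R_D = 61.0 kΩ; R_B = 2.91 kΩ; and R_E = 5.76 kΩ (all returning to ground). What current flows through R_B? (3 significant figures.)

I ≈ 0.575 mA

Combine the parallel branches: R_p = (1/61.0 + 1/2.91 + 1/5.76)⁻¹ = 1.874 kΩ.
Node voltage V_A = V_s · R_p/(R_s + R_p) = 7.14 × 0.2344 = 1.674 V.
I(R_B) = V_A / R_B = 1.674/2.91 = 0.5752 mA.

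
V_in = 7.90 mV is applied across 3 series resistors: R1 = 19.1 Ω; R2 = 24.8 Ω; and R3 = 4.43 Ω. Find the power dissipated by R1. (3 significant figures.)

P ≈ 0.510 µW

Series current I = V_in/ΣR = 7.90/48.33 = 0.1635 mA.
P(R1) = I²·R1 = (0.1635)² × 19.1 = 0.5103 µW.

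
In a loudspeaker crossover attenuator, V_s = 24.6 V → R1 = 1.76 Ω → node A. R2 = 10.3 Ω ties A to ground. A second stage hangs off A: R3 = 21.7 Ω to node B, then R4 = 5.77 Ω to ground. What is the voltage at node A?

V_A ≈ 19.9 V

Node A sees R2 in parallel with the series input of stage 2, R3 + R4 = 27.47 Ω.
R2 ‖ (R3+R4) = 7.491 Ω.
V_A = 24.6 × 7.491/(1.76 + 7.491) = 19.92 V.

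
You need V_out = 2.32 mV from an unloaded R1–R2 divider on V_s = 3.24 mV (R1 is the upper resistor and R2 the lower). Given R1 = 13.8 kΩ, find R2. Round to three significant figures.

V_out/V_s = R2/(R1+R2) = 0.7160.
Rearranging, R2 = R1·k/(1−k) = 13.8 × 2.522 = 34.80 kΩ.

R2 ≈ 34.8 kΩ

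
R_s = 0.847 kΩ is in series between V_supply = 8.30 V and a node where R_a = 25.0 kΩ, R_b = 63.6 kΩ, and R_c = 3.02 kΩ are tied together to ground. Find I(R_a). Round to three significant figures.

Parallel bank: R_p = 1/(1/25.0 + 1/63.6 + 1/3.02) = 2.585 kΩ.
V_A = 8.30 × 2.585/3.432 = 6.252 V.
Branch current I = V_A/R_a = 6.252/25.0 = 0.2501 mA.
(Check via current divider: I_total = 2.418 mA; share G_k/ΣG = 0.1034 → same result.)

I ≈ 0.250 mA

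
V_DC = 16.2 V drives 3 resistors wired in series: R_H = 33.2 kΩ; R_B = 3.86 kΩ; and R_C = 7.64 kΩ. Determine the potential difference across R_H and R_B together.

V ≈ 13.4 V

Total series resistance ΣR = 33.2 + 3.86 + 7.64 = 44.70 kΩ.
R_{R_H..R_B} = 33.2 + 3.86 = 37.06 kΩ.
Voltage divider: V = V_DC · (37.06 / 44.70) = 16.2 × 0.8291 = 13.43 V.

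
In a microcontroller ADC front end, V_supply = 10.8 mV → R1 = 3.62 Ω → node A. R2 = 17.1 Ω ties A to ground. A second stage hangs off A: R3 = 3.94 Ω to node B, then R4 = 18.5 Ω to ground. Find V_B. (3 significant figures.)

Node A sees R2 in parallel with the series input of stage 2, R3 + R4 = 22.44 Ω.
R2 ‖ (R3+R4) = 9.705 Ω.
V_A = 10.8 × 9.705/(3.62 + 9.705) = 7.866 mV.
V_B = V_A × 0.8244 = 6.485 mV.

V_B ≈ 6.48 mV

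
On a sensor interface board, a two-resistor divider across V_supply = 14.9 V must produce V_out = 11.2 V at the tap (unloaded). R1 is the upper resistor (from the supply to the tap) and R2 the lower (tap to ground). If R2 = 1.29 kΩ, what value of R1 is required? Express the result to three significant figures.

The divider ratio is R2/(R1+R2) = 11.2/14.9 = 0.7517.
R1 = R2·(1/k − 1) = 1.29 × 0.3304 = 0.4262 kΩ.

R1 ≈ 0.426 kΩ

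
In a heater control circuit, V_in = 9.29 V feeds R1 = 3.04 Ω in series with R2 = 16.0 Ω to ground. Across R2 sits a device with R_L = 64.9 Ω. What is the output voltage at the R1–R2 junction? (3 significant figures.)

V_out ≈ 7.51 V

The load sits in parallel with R2, giving an effective lower resistance R2' = R2·R_L/(R2+R_L) = 12.84 Ω.
Voltage divider with the loaded lower leg: V_out = 9.29 × 12.84/(3.04 + 12.84) = 9.29 × 0.8085 = 7.511 V.
(Unloaded it would be 7.81 V; the load pulls it down.)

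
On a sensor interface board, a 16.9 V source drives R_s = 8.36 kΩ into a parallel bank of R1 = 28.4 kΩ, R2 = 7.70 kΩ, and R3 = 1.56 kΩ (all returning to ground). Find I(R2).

Equivalent of the parallel group: R_p = 1.241 kΩ.
Node voltage V_A = V_in · R_p/(R_s + R_p) = 16.9 × 0.1292 = 2.184 V.
Branch current I = V_A/R2 = 2.184/7.70 = 0.2836 mA.
(Check via current divider: I_total = 1.760 mA; share G_k/ΣG = 0.1611 → same result.)

I ≈ 0.284 mA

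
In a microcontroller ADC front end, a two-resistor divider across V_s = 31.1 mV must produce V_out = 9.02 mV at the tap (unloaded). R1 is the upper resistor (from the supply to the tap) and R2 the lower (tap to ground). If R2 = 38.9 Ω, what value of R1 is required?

Required fraction k = V_out/V_s = 0.2900.
So R1 = R2 · (V_s/V_out − 1) = 38.9 × (31.1/9.02 − 1) = 38.9 × 2.448 = 95.22 Ω.

R1 ≈ 95.2 Ω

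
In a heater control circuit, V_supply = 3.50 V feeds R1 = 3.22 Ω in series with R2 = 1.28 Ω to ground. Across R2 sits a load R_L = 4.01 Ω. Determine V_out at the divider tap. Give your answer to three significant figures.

V_out ≈ 0.810 V

First combine the lower leg with the load: R2 ‖ R_L = 0.9703 Ω.
Now apply the divider: V_out = 3.50 × 0.2316 = 0.8104 V.
(Unloaded it would be 0.996 V; the load pulls it down.)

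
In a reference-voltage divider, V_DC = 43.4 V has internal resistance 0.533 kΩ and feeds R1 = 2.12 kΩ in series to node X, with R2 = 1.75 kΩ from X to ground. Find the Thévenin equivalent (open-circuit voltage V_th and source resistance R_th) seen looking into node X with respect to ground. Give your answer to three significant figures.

V_th ≈ 17.2 V, R_th ≈ 1.05 kΩ

R1' = 0.533 + 2.12 = 2.653 kΩ (source resistance + R1).
With X open, the divider is unloaded: V_th = 43.4 × 1.75/4.403 = 17.25 V.
Looking into X with the source shorted: R_th = R1'·R2/(R1'+R2) = 2.653 × 1.75/4.403 = 1.054 kΩ.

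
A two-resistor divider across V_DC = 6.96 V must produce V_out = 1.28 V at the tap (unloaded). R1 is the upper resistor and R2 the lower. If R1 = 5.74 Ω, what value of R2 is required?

R2 ≈ 1.29 Ω

Required fraction k = V_out/V_DC = 0.1839.
So R2 = R1 · V_out/(V_DC − V_out) = 5.74 × 1.28/(6.96 − 1.28) = 5.74 × 0.2254 = 1.294 Ω.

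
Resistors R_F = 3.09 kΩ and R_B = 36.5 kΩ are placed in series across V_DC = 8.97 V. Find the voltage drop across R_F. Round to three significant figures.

Total series resistance ΣR = 3.09 + 36.5 = 39.59 kΩ.
V = V_DC · R/ΣR = 8.97 × 0.07805 = 0.7001 V.

V ≈ 0.700 V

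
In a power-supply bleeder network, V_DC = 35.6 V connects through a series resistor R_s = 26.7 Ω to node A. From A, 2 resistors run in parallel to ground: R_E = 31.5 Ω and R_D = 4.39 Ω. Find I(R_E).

Equivalent of the parallel group: R_p = 3.853 Ω.
Node voltage V_A = V_DC · R_p/(R_s + R_p) = 35.6 × 0.1261 = 4.489 V.
I(R_E) = V_A / R_E = 4.489/31.5 = 0.1425 A.

I ≈ 0.143 A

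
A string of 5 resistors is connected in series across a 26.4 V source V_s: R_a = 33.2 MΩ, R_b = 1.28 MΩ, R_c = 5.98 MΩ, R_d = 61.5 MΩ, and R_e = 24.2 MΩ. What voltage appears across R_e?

ΣR = 33.2 + 1.28 + 5.98 + 61.5 + 24.2 = 126.2 MΩ.
By the voltage-divider rule, V = 26.4 × 24.20/126.2 = 5.064 V.

V ≈ 5.06 V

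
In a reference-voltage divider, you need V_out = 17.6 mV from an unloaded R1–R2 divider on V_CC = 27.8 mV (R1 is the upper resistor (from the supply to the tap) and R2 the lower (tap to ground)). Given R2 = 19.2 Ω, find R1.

Required fraction k = V_out/V_CC = 0.6331.
Rearranging, R1 = R2·(1−k)/k = 19.2 × 0.5795 = 11.13 Ω.

R1 ≈ 11.1 Ω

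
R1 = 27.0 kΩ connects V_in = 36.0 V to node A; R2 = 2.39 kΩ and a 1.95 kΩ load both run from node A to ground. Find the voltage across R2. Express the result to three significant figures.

V_out ≈ 1.38 V

R2 ‖ R_L = (2.39 × 1.95)/(2.39 + 1.95) = 1.074 kΩ.
Now apply the divider: V_out = 36.0 × 0.03825 = 1.377 V.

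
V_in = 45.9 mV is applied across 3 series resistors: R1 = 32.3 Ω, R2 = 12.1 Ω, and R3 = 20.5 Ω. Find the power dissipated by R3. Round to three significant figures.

Series current I = V_in/ΣR = 45.9/64.90 = 0.7072 mA.
P(R3) = I²·R3 = (0.7072)² × 20.5 = 10.25 µW.

P ≈ 10.3 µW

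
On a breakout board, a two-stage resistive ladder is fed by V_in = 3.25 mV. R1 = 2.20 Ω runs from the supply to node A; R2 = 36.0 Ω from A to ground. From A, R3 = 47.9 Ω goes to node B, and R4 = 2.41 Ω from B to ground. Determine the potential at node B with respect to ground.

V_B ≈ 0.141 mV

Node A sees R2 in parallel with the series input of stage 2, R3 + R4 = 50.31 Ω.
Effective lower resistance at A: R2 ‖ 50.31 = 20.98 Ω.
First divider: V_A = V_in · 20.98/(2.20 + 20.98) = 2.942 mV.
V_B = V_A × 0.04790 = 0.1409 mV.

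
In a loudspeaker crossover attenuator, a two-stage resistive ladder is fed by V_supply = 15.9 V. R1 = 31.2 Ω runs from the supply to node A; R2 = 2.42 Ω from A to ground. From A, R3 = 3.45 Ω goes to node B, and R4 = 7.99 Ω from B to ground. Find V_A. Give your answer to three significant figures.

The second stage (R3 + R4 = 11.44 Ω) loads node A in parallel with R2.
Effective lower resistance at A: R2 ‖ 11.44 = 1.997 Ω.
First divider: V_A = V_supply · 1.997/(31.2 + 1.997) = 0.9567 V.

V_A ≈ 0.957 V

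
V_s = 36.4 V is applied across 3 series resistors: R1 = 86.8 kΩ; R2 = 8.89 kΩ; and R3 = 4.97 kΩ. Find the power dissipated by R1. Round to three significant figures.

P ≈ 11.4 mW

Series current I = V_s/ΣR = 36.4/100.7 = 0.3616 mA.
P(R1) = I²·R1 = (0.3616)² × 86.8 = 11.35 mW.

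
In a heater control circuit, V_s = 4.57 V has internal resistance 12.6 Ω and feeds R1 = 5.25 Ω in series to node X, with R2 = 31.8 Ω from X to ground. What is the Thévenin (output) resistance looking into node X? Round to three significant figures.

R1' = 12.6 + 5.25 = 17.85 Ω (source resistance + R1).
Zeroing V_s shorts the top of R1' to ground, so R_th = R1' ‖ R2 = 11.43 Ω.

R_th ≈ 11.4 Ω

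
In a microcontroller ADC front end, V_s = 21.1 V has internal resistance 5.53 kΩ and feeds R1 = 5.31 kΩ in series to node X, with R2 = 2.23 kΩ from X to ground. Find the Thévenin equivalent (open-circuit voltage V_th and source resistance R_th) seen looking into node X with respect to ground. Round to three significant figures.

V_th ≈ 3.60 V, R_th ≈ 1.85 kΩ

R1' = 5.53 + 5.31 = 10.84 kΩ (source resistance + R1).
V_th is the unloaded tap voltage: V_s · R2/(R1'+R2) = 21.1 × 0.1706 = 3.600 V.
With V_s suppressed (replaced by a short), R_th = R1' ‖ R2 = (10.84 × 2.23)/(10.84 + 2.23) = 1.850 kΩ.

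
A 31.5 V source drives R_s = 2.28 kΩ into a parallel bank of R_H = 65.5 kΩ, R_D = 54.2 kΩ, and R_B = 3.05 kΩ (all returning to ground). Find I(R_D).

Parallel bank: R_p = 1/(1/65.5 + 1/54.2 + 1/3.05) = 2.766 kΩ.
Node voltage V_A = V_supply · R_p/(R_s + R_p) = 31.5 × 0.5481 = 17.27 V.
Branch current I = V_A/R_D = 17.27/54.2 = 0.3186 mA.

I ≈ 0.319 mA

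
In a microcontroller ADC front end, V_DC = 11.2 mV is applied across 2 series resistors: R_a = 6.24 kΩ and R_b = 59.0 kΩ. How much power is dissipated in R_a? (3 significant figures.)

Series current I = V_DC/ΣR = 11.2/65.24 = 0.1717 µA.
V(R_a) = I·R = 1.071 mV; P = V·I = 1.071 × 0.1717 = 0.1839 nW.

P ≈ 0.184 nW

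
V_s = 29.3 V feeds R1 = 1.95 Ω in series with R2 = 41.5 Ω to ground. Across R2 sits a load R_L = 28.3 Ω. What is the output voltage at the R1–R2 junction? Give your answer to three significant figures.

The load sits in parallel with R2, giving an effective lower resistance R2' = R2·R_L/(R2+R_L) = 16.83 Ω.
Now apply the divider: V_out = 29.3 × 0.8961 = 26.26 V.

V_out ≈ 26.3 V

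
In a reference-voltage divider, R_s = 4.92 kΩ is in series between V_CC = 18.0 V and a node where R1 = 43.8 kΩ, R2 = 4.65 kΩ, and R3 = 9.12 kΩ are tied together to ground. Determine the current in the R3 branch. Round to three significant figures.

Equivalent of the parallel group: R_p = 2.877 kΩ.
V_A by voltage divider: V_A = 18.0 × 2.877/(4.92 + 2.877) = 6.642 V.
I(R3) = V_A / R3 = 6.642/9.12 = 0.7283 mA.
(Equivalently: I_total = 2.308 mA, then current-divider fraction G_k/ΣG = 0.3155.)

I ≈ 0.728 mA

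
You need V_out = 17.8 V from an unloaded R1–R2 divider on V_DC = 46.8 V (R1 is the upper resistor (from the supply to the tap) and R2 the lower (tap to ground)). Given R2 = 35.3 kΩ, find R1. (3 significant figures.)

V_out/V_DC = R2/(R1+R2) = 0.3803.
So R1 = R2 · (V_DC/V_out − 1) = 35.3 × (46.8/17.8 − 1) = 35.3 × 1.629 = 57.51 kΩ.

R1 ≈ 57.5 kΩ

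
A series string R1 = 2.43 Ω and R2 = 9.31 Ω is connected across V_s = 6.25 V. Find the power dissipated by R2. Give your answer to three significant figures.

P ≈ 2.64 W

The common current is I = 6.25/11.74 = 0.5324 A.
P = I²R = 0.2834 × 9.31 = 2.639 W.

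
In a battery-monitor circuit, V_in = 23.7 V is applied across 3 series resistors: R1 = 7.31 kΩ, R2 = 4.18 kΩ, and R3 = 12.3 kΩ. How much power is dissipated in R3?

P ≈ 12.2 mW

ΣR = 23.79 kΩ → I = 23.7/23.79 = 0.9962 mA.
V(R3) = I·R = 12.25 V; P = V·I = 12.25 × 0.9962 = 12.21 mW.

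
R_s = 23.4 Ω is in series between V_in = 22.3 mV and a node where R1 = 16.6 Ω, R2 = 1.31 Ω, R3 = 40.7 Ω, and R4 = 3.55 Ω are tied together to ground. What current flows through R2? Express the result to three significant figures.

Equivalent of the parallel group: R_p = 0.8851 Ω.
Node voltage V_A = V_in · R_p/(R_s + R_p) = 22.3 × 0.03644 = 0.8127 mV.
I(R2) = V_A / R2 = 0.8127/1.31 = 0.6204 mA.
(Check via current divider: I_total = 0.9183 mA; share G_k/ΣG = 0.6756 → same result.)

I ≈ 0.620 mA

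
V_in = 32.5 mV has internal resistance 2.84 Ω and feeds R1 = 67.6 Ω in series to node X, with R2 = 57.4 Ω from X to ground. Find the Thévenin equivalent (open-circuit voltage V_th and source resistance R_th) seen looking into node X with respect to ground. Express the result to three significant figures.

V_th ≈ 14.6 mV, R_th ≈ 31.6 Ω

R1' = 2.84 + 67.6 = 70.44 Ω (source resistance + R1).
With X open, the divider is unloaded: V_th = 32.5 × 57.4/127.8 = 14.59 mV.
Looking into X with the source shorted: R_th = R1'·R2/(R1'+R2) = 70.44 × 57.4/127.8 = 31.63 Ω.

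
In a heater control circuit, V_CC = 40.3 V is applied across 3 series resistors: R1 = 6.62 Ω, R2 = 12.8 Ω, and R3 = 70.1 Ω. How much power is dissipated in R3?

P ≈ 14.2 W

ΣR = 89.52 Ω → I = 40.3/89.52 = 0.4502 A.
P = I²R = 0.2027 × 70.1 = 14.21 W.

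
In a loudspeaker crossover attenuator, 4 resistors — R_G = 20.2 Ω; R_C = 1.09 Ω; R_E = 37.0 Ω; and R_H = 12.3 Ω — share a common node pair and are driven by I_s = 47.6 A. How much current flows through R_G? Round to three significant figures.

I ≈ 2.19 A

Conductances: ΣG = 1/20.2 + 1/1.09 + 1/37.0 + 1/12.3 = 1.075 (1/Ω).
By the current-divider rule, I = I_s · G_k/ΣG = 47.6 × 0.04604 = 2.191 A.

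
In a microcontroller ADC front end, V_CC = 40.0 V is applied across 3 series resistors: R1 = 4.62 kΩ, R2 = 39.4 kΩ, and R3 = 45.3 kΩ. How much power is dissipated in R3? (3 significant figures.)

P ≈ 9.08 mW

Series current I = V_CC/ΣR = 40.0/89.32 = 0.4478 mA.
V(R3) = I·R = 20.29 V; P = V·I = 20.29 × 0.4478 = 9.085 mW.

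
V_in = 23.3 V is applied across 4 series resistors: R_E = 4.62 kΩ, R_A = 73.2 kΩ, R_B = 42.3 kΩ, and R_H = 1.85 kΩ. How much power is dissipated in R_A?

P ≈ 2.67 mW

ΣR = 122.0 kΩ → I = 23.3/122.0 = 0.1910 mA.
P(R_A) = I²·R_A = (0.1910)² × 73.2 = 2.671 mW.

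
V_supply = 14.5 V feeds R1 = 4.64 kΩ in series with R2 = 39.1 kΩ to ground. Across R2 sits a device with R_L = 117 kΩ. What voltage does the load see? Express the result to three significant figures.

First combine the lower leg with the load: R2 ‖ R_L = 29.31 kΩ.
Then V_out = V_supply · R2'/(R1 + R2') = 14.5 × 29.31/33.95 = 12.52 V.

V_out ≈ 12.5 V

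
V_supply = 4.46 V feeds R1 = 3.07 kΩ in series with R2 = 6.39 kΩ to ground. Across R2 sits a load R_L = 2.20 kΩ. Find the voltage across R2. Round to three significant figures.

V_out ≈ 1.55 V

First combine the lower leg with the load: R2 ‖ R_L = 1.637 kΩ.
Then V_out = V_supply · R2'/(R1 + R2') = 4.46 × 1.637/4.707 = 1.551 V.
(Unloaded it would be 3.01 V; the load pulls it down.)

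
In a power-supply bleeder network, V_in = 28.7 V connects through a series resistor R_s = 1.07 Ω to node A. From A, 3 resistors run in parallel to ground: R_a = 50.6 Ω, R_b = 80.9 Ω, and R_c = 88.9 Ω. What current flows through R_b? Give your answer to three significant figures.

I ≈ 0.339 A

Parallel bank: R_p = 1/(1/50.6 + 1/80.9 + 1/88.9) = 23.06 Ω.
Node voltage V_A = V_in · R_p/(R_s + R_p) = 28.7 × 0.9556 = 27.43 V.
I(R_b) = V_A / R_b = 27.43/80.9 = 0.3390 A.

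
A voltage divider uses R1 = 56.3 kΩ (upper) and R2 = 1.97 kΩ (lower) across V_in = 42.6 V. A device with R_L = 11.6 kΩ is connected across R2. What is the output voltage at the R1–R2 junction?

The load sits in parallel with R2, giving an effective lower resistance R2' = R2·R_L/(R2+R_L) = 1.684 kΩ.
Then V_out = V_in · R2'/(R1 + R2') = 42.6 × 1.684/57.98 = 1.237 V.

V_out ≈ 1.24 V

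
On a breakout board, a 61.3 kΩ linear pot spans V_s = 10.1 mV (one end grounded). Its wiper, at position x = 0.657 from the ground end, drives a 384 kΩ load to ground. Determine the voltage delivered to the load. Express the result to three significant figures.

Split the track: R_lower = x·R_p = 40.27 kΩ, R_upper = (1−x)·R_p = 21.03 kΩ.
Lower segment in parallel with the load: 40.27 ‖ 384 = 36.45 kΩ.
Then V_out = V_s · 36.45/(21.03 + 36.45) = 6.405 mV.

V_out ≈ 6.41 mV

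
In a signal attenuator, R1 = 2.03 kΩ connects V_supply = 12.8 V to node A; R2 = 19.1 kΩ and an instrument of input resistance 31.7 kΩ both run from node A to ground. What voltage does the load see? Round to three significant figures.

V_out ≈ 10.9 V

The load sits in parallel with R2, giving an effective lower resistance R2' = R2·R_L/(R2+R_L) = 11.92 kΩ.
Then V_out = V_supply · R2'/(R1 + R2') = 12.8 × 11.92/13.95 = 10.94 V.
(Unloaded it would be 11.6 V; the load pulls it down.)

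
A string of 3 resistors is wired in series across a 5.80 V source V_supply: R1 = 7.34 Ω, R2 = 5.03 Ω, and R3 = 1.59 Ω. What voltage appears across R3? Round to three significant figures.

V ≈ 0.661 V

Series total: ΣR = 7.34 + 5.03 + 1.59 = 13.96 Ω.
Voltage divider: V = V_supply · (1.590 / 13.96) = 5.80 × 0.1139 = 0.6606 V.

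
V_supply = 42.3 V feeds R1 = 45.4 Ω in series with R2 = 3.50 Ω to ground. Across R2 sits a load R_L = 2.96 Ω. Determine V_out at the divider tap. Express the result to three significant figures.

R2 ‖ R_L = (3.50 × 2.96)/(3.50 + 2.96) = 1.604 Ω.
Then V_out = V_supply · R2'/(R1 + R2') = 42.3 × 1.604/47.00 = 1.443 V.
(Unloaded it would be 3.03 V; the load pulls it down.)

V_out ≈ 1.44 V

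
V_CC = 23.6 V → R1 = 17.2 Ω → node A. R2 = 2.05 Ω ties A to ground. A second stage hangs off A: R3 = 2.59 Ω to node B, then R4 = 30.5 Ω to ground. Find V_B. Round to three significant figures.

V_B ≈ 2.20 V

The second stage (R3 + R4 = 33.09 Ω) loads node A in parallel with R2.
R2 ‖ (R3+R4) = 1.930 Ω.
V_A = 23.6 × 1.930/(17.2 + 1.930) = 2.381 V.
Then the unloaded second divider: V_B = V_A × R4/(R3+R4) = 2.381 × 0.9217 = 2.195 V.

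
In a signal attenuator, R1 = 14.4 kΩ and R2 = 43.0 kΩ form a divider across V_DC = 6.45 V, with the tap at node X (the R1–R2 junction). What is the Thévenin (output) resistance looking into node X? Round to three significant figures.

With V_DC suppressed (replaced by a short), R_th = R1 ‖ R2 = (14.40 × 43.0)/(14.40 + 43.0) = 10.79 kΩ.

R_th ≈ 10.8 kΩ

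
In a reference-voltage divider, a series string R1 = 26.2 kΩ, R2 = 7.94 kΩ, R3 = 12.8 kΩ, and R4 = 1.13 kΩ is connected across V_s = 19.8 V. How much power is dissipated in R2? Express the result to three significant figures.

P ≈ 1.35 mW

Series current I = V_s/ΣR = 19.8/48.07 = 0.4119 mA.
V(R2) = I·R = 3.270 V; P = V·I = 3.270 × 0.4119 = 1.347 mW.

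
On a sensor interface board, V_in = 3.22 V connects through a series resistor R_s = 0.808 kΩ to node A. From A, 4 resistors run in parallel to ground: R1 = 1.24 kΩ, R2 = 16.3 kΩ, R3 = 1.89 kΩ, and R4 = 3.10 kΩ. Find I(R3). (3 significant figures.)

Combine the parallel branches: R_p = (1/1.24 + 1/16.3 + 1/1.89 + 1/3.10)⁻¹ = 0.5816 kΩ.
V_A = 3.22 × 0.5816/1.390 = 1.348 V.
I(R3) = V_A / R3 = 1.348/1.89 = 0.7130 mA.
(Equivalently: I_total = 2.317 mA, then current-divider fraction G_k/ΣG = 0.3077.)

I ≈ 0.713 mA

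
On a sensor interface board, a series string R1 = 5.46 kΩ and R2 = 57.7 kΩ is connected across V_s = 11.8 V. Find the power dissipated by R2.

Series current I = V_s/ΣR = 11.8/63.16 = 0.1868 mA.
P = I²R = 0.03490 × 57.7 = 2.014 mW.

P ≈ 2.01 mW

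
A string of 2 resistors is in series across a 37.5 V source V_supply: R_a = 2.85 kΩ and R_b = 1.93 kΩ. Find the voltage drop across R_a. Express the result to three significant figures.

Total series resistance ΣR = 2.85 + 1.93 = 4.780 kΩ.
Voltage divider: V = V_supply · (2.850 / 4.780) = 37.5 × 0.5962 = 22.36 V.

V ≈ 22.4 V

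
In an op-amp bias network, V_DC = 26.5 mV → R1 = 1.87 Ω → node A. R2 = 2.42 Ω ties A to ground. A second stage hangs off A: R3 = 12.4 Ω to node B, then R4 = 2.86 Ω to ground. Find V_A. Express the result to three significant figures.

Node A sees R2 in parallel with the series input of stage 2, R3 + R4 = 15.26 Ω.
R2 ‖ (R3+R4) = 2.089 Ω.
V_A = 26.5 × 2.089/(1.87 + 2.089) = 13.98 mV.

V_A ≈ 14.0 mV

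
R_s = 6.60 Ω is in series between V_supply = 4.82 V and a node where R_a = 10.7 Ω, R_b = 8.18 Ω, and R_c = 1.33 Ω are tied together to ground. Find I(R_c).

I ≈ 0.491 A

Combine the parallel branches: R_p = (1/10.7 + 1/8.18 + 1/1.33)⁻¹ = 1.033 Ω.
V_A = 4.82 × 1.033/7.633 = 0.6526 V.
Branch current I = V_A/R_c = 0.6526/1.33 = 0.4907 A.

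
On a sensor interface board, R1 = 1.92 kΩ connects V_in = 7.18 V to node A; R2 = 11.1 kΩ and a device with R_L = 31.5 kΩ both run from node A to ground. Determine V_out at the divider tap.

V_out ≈ 5.82 V

R2 ‖ R_L = (11.1 × 31.5)/(11.1 + 31.5) = 8.208 kΩ.
Then V_out = V_in · R2'/(R1 + R2') = 7.18 × 8.208/10.13 = 5.819 V.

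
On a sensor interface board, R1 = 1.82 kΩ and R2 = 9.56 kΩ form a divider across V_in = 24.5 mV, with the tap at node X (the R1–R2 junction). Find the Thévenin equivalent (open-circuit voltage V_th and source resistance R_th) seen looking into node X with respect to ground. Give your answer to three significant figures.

V_th ≈ 20.6 mV, R_th ≈ 1.53 kΩ

With X open, the divider is unloaded: V_th = 24.5 × 9.56/11.38 = 20.58 mV.
With V_in suppressed (replaced by a short), R_th = R1 ‖ R2 = (1.820 × 9.56)/(1.820 + 9.56) = 1.529 kΩ.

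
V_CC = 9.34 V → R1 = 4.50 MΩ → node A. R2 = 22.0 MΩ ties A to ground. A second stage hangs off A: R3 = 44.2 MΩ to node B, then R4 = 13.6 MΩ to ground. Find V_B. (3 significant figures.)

V_B ≈ 1.71 V

Node A sees R2 in parallel with the series input of stage 2, R3 + R4 = 57.80 MΩ.
R2 ‖ (R3+R4) = 15.93 MΩ.
V_A = 9.34 × 15.93/(4.50 + 15.93) = 7.283 V.
Then the unloaded second divider: V_B = V_A × R4/(R3+R4) = 7.283 × 0.2353 = 1.714 V.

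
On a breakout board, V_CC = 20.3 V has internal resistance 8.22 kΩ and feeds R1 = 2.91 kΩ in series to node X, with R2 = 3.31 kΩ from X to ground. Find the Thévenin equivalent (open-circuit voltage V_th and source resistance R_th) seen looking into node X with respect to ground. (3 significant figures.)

V_th ≈ 4.65 V, R_th ≈ 2.55 kΩ

R1' = 8.22 + 2.91 = 11.13 kΩ (source resistance + R1).
Open-circuit (no load on X): V_th = V_CC · R2/(R1' + R2) = 20.3 × 3.31/(11.13 + 3.31) = 4.653 V.
Looking into X with the source shorted: R_th = R1'·R2/(R1'+R2) = 11.13 × 3.31/14.44 = 2.551 kΩ.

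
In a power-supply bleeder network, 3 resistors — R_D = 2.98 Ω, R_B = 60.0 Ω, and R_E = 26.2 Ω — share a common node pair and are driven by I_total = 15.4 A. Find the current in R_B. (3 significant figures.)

Conductances: ΣG = 1/2.98 + 1/60.0 + 1/26.2 = 0.3904 (1/Ω).
By the current-divider rule, I = I_total · G_k/ΣG = 15.4 × 0.04269 = 0.6574 A.

I ≈ 0.657 A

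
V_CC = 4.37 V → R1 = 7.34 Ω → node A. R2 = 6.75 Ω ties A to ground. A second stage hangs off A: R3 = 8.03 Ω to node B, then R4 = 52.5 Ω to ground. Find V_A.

Node A sees R2 in parallel with the series input of stage 2, R3 + R4 = 60.53 Ω.
R2 ‖ (R3+R4) = 6.073 Ω.
So V_A = 4.37 × 0.4528 = 1.979 V.

V_A ≈ 1.98 V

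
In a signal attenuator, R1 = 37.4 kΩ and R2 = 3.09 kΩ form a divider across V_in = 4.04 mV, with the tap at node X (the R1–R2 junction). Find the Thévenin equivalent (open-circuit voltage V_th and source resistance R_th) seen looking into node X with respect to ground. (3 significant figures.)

V_th is the unloaded tap voltage: V_in · R2/(R1+R2) = 4.04 × 0.07632 = 0.3083 mV.
Looking into X with the source shorted: R_th = R1·R2/(R1+R2) = 37.40 × 3.09/40.49 = 2.854 kΩ.

V_th ≈ 0.308 mV, R_th ≈ 2.85 kΩ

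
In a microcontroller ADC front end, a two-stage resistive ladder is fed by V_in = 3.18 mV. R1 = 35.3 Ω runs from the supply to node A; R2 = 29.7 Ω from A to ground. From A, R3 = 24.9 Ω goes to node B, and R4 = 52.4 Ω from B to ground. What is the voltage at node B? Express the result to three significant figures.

Node A sees R2 in parallel with the series input of stage 2, R3 + R4 = 77.30 Ω.
R2 ‖ (R3+R4) = 21.46 Ω.
First divider: V_A = V_in · 21.46/(35.3 + 21.46) = 1.202 mV.
Stage 2 is unloaded, so V_B = V_A · R4/(R3+R4) = 1.202 × 52.4/77.30 = 0.8149 mV.

V_B ≈ 0.815 mV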